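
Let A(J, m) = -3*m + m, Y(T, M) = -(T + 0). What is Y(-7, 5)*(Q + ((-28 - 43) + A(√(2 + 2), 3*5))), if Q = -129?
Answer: -1610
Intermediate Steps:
Y(T, M) = -T
A(J, m) = -2*m
Y(-7, 5)*(Q + ((-28 - 43) + A(√(2 + 2), 3*5))) = (-1*(-7))*(-129 + ((-28 - 43) - 6*5)) = 7*(-129 + (-71 - 2*15)) = 7*(-129 + (-71 - 30)) = 7*(-129 - 101) = 7*(-230) = -1610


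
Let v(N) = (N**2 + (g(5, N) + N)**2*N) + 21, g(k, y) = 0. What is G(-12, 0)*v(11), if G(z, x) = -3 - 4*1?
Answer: -10311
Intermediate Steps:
G(z, x) = -7 (G(z, x) = -3 - 4 = -7)
v(N) = 21 + N**2 + N**3 (v(N) = (N**2 + (0 + N)**2*N) + 21 = (N**2 + N**2*N) + 21 = (N**2 + N**3) + 21 = 21 + N**2 + N**3)
G(-12, 0)*v(11) = -7*(21 + 11**2 + 11**3) = -7*(21 + 121 + 1331) = -7*1473 = -10311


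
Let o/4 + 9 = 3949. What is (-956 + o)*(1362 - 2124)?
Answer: -11280648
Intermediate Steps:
o = 15760 (o = -36 + 4*3949 = -36 + 15796 = 15760)
(-956 + o)*(1362 - 2124) = (-956 + 15760)*(1362 - 2124) = 14804*(-762) = -11280648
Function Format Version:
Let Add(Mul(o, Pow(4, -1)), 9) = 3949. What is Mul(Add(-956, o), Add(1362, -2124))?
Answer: -11280648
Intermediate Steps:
o = 15760 (o = Add(-36, Mul(4, 3949)) = Add(-36, 15796) = 15760)
Mul(Add(-956, o), Add(1362, -2124)) = Mul(Add(-956, 15760), Add(1362, -2124)) = Mul(14804, -762) = -11280648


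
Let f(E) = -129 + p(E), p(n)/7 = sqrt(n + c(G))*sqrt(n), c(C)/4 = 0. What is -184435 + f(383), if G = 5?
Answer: -181883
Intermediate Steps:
c(C) = 0 (c(C) = 4*0 = 0)
p(n) = 7*n (p(n) = 7*(sqrt(n + 0)*sqrt(n)) = 7*(sqrt(n)*sqrt(n)) = 7*n)
f(E) = -129 + 7*E
-184435 + f(383) = -184435 + (-129 + 7*383) = -184435 + (-129 + 2681) = -184435 + 2552 = -181883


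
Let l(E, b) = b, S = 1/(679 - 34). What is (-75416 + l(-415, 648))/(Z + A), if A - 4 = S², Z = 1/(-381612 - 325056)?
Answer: -7327053520603200/391988836481 ≈ -18692.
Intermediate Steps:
S = 1/645 ≈ 0.0015504
Z = -1/706668 (Z = 1/(-706668) = -1/706668 ≈ -1.4151e-6)
A = 1664101/416025 (A = 4 + (1/645)² = 4 + 1/416025 = 1664101/416025 ≈ 4.0000)
(-75416 + l(-415, 648))/(Z + A) = (-75416 + 648)/(-1/706668 + 1664101/416025) = -74768/391988836481/97997184900 = -74768*97997184900/391988836481 = -7327053520603200/391988836481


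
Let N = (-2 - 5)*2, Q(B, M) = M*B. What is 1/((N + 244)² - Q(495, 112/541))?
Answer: 541/28563460 ≈ 1.8940e-5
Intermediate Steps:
Q(B, M) = B*M
N = -14 (N = -7*2 = -14)
1/((N + 244)² - Q(495, 112/541)) = 1/((-14 + 244)² - 495*112/541) = 1/(230² - 495*112*(1/541)) = 1/(52900 - 495*112/541) = 1/(52900 - 1*55440/541) = 1/(52900 - 55440/541) = 1/(28563460/541) = 541/28563460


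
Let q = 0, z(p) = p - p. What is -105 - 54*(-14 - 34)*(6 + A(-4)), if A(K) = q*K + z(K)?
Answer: 15447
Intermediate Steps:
z(p) = 0
A(K) = 0 (A(K) = 0*K + 0 = 0 + 0 = 0)
-105 - 54*(-14 - 34)*(6 + A(-4)) = -105 - 54*(-14 - 34)*(6 + 0) = -105 - (-2592)*6 = -105 - 54*(-288) = -105 + 15552 = 15447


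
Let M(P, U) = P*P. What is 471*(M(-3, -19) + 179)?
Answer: 88548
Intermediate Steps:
M(P, U) = P**2
471*(M(-3, -19) + 179) = 471*((-3)**2 + 179) = 471*(9 + 179) = 471*188 = 88548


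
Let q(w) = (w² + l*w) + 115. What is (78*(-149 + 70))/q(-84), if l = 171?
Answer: 6162/7193 ≈ 0.85667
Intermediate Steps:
q(w) = 115 + w² + 171*w (q(w) = (w² + 171*w) + 115 = 115 + w² + 171*w)
(78*(-149 + 70))/q(-84) = (78*(-149 + 70))/(115 + (-84)² + 171*(-84)) = (78*(-79))/(115 + 7056 - 14364) = -6162/(-7193) = -6162*(-1/7193) = 6162/7193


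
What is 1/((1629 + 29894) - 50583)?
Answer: -1/19060 ≈ -5.2466e-5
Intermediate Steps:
1/((1629 + 29894) - 50583) = 1/(31523 - 50583) = 1/(-19060) = -1/19060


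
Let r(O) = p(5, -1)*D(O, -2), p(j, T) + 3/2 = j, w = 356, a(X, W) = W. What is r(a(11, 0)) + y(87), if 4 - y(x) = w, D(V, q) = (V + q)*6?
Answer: -394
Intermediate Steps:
D(V, q) = 6*V + 6*q
y(x) = -352 (y(x) = 4 - 1*356 = 4 - 356 = -352)
p(j, T) = -3/2 + j
r(O) = -42 + 21*O (r(O) = (-3/2 + 5)*(6*O + 6*(-2)) = 7*(6*O - 12)/2 = 7*(-12 + 6*O)/2 = -42 + 21*O)
r(a(11, 0)) + y(87) = (-42 + 21*0) - 352 = (-42 + 0) - 352 = -42 - 352 = -394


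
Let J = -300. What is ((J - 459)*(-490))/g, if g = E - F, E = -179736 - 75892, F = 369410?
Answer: -61985/104173 ≈ -0.59502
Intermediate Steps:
E = -255628
g = -625038 (g = -255628 - 1*369410 = -255628 - 369410 = -625038)
((J - 459)*(-490))/g = ((-300 - 459)*(-490))/(-625038) = -759*(-490)*(-1/625038) = 371910*(-1/625038) = -61985/104173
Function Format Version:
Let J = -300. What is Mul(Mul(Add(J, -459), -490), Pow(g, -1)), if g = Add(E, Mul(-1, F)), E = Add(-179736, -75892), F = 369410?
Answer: Rational(-61985, 104173) ≈ -0.59502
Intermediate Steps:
E = -255628
g = -625038 (g = Add(-255628, Mul(-1, 369410)) = Add(-255628, -369410) = -625038)
Mul(Mul(Add(J, -459), -490), Pow(g, -1)) = Mul(Mul(Add(-300, -459), -490), Pow(-625038, -1)) = Mul(Mul(-759, -490), Rational(-1, 625038)) = Mul(371910, Rational(-1, 625038)) = Rational(-61985, 104173)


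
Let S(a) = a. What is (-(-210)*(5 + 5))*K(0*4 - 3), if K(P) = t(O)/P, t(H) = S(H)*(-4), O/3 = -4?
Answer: -33600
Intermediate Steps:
O = -12 (O = 3*(-4) = -12)
t(H) = -4*H (t(H) = H*(-4) = -4*H)
K(P) = 48/P (K(P) = (-4*(-12))/P = 48/P)
(-(-210)*(5 + 5))*K(0*4 - 3) = (-(-210)*(5 + 5))*(48/(0*4 - 3)) = (-(-210)*10)*(48/(0 - 3)) = (-42*(-50))*(48/(-3)) = 2100*(48*(-⅓)) = 2100*(-16) = -33600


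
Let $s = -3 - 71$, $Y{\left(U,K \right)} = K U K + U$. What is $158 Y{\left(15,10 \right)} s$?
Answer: $-17713380$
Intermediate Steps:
$Y{\left(U,K \right)} = U + U K^{2}$ ($Y{\left(U,K \right)} = U K^{2} + U = U + U K^{2}$)
$s = -74$ ($s = -3 - 71 = -74$)
$158 Y{\left(15,10 \right)} s = 158 \cdot 15 \left(1 + 10^{2}\right) \left(-74\right) = 158 \cdot 15 \left(1 + 100\right) \left(-74\right) = 158 \cdot 15 \cdot 101 \left(-74\right) = 158 \cdot 1515 \left(-74\right) = 239370 \left(-74\right) = -17713380$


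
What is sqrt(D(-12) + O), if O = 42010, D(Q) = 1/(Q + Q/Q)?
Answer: sqrt(5083199)/11 ≈ 204.96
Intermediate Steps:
D(Q) = 1/(1 + Q) (D(Q) = 1/(Q + 1) = 1/(1 + Q))
sqrt(D(-12) + O) = sqrt(1/(1 - 12) + 42010) = sqrt(1/(-11) + 42010) = sqrt(-1/11 + 42010) = sqrt(462109/11) = sqrt(5083199)/11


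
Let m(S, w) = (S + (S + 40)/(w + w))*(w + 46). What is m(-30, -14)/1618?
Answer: -3400/5663 ≈ -0.60039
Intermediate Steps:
m(S, w) = (46 + w)*(S + (40 + S)/(2*w)) (m(S, w) = (S + (40 + S)/((2*w)))*(46 + w) = (S + (40 + S)*(1/(2*w)))*(46 + w) = (S + (40 + S)/(2*w))*(46 + w) = (46 + w)*(S + (40 + S)/(2*w)))
m(-30, -14)/1618 = (20 + 920/(-14) + (93/2)*(-30) - 30*(-14) + 23*(-30)/(-14))/1618 = (20 + 920*(-1/14) - 1395 + 420 + 23*(-30)*(-1/14))*(1/1618) = (20 - 460/7 - 1395 + 420 + 345/7)*(1/1618) = -6800/7*1/1618 = -3400/5663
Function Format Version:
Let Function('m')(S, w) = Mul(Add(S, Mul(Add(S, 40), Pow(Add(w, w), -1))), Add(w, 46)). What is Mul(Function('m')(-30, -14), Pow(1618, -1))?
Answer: Rational(-3400, 5663) ≈ -0.60039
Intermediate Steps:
Function('m')(S, w) = Mul(Add(46, w), Add(S, Mul(Rational(1, 2), Pow(w, -1), Add(40, S)))) (Function('m')(S, w) = Mul(Add(S, Mul(Add(40, S), Pow(Mul(2, w), -1))), Add(46, w)) = Mul(Add(S, Mul(Add(40, S), Mul(Rational(1, 2), Pow(w, -1)))), Add(46, w)) = Mul(Add(S, Mul(Rational(1, 2), Pow(w, -1), Add(40, S))), Add(46, w)) = Mul(Add(46, w), Add(S, Mul(Rational(1, 2), Pow(w, -1), Add(40, S)))))
Mul(Function('m')(-30, -14), Pow(1618, -1)) = Mul(Add(20, Mul(920, Pow(-14, -1)), Mul(Rational(93, 2), -30), Mul(-30, -14), Mul(23, -30, Pow(-14, -1))), Pow(1618, -1)) = Mul(Add(20, Mul(920, Rational(-1, 14)), -1395, 420, Mul(23, -30, Rational(-1, 14))), Rational(1, 1618)) = Mul(Add(20, Rational(-460, 7), -1395, 420, Rational(345, 7)), Rational(1, 1618)) = Mul(Rational(-6800, 7), Rational(1, 1618)) = Rational(-3400, 5663)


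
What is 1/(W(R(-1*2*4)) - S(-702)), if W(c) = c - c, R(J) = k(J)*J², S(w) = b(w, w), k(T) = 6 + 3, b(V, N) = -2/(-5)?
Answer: -5/2 ≈ -2.5000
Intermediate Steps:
b(V, N) = ⅖ (b(V, N) = -2*(-⅕) = ⅖)
k(T) = 9
S(w) = ⅖
R(J) = 9*J²
W(c) = 0
1/(W(R(-1*2*4)) - S(-702)) = 1/(0 - 1*⅖) = 1/(0 - ⅖) = 1/(-⅖) = -5/2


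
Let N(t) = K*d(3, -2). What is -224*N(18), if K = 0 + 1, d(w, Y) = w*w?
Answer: -2016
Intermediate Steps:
d(w, Y) = w**2
K = 1
N(t) = 9 (N(t) = 1*3**2 = 1*9 = 9)
-224*N(18) = -224*9 = -2016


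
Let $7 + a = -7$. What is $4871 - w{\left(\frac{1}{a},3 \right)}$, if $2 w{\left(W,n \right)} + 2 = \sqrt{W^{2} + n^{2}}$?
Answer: $4872 - \frac{\sqrt{1765}}{28} \approx 4870.5$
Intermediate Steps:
$a = -14$ ($a = -7 - 7 = -14$)
$w{\left(W,n \right)} = -1 + \frac{\sqrt{W^{2} + n^{2}}}{2}$
$4871 - w{\left(\frac{1}{a},3 \right)} = 4871 - \left(-1 + \frac{\sqrt{\left(\frac{1}{-14}\right)^{2} + 3^{2}}}{2}\right) = 4871 - \left(-1 + \frac{\sqrt{\left(- \frac{1}{14}\right)^{2} + 9}}{2}\right) = 4871 - \left(-1 + \frac{\sqrt{\frac{1}{196} + 9}}{2}\right) = 4871 - \left(-1 + \frac{\sqrt{\frac{1765}{196}}}{2}\right) = 4871 - \left(-1 + \frac{\frac{1}{14} \sqrt{1765}}{2}\right) = 4871 - \left(-1 + \frac{\sqrt{1765}}{28}\right) = 4871 + \left(1 - \frac{\sqrt{1765}}{28}\right) = 4872 - \frac{\sqrt{1765}}{28}$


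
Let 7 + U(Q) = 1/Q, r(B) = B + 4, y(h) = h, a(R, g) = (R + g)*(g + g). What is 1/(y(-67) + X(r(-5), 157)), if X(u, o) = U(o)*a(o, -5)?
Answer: 157/1658441 ≈ 9.4667e-5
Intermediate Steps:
a(R, g) = 2*g*(R + g) (a(R, g) = (R + g)*(2*g) = 2*g*(R + g))
r(B) = 4 + B
U(Q) = -7 + 1/Q
X(u, o) = (-7 + 1/o)*(50 - 10*o) (X(u, o) = (-7 + 1/o)*(2*(-5)*(o - 5)) = (-7 + 1/o)*(2*(-5)*(-5 + o)) = (-7 + 1/o)*(50 - 10*o))
1/(y(-67) + X(r(-5), 157)) = 1/(-67 + (-360 + 50/157 + 70*157)) = 1/(-67 + (-360 + 50*(1/157) + 10990)) = 1/(-67 + (-360 + 50/157 + 10990)) = 1/(-67 + 1668960/157) = 1/(1658441/157) = 157/1658441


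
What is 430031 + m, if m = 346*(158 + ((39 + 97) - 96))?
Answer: 498539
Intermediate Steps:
m = 68508 (m = 346*(158 + (136 - 96)) = 346*(158 + 40) = 346*198 = 68508)
430031 + m = 430031 + 68508 = 498539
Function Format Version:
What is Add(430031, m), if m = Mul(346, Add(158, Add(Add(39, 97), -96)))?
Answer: 498539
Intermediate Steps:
m = 68508 (m = Mul(346, Add(158, Add(136, -96))) = Mul(346, Add(158, 40)) = Mul(346, 198) = 68508)
Add(430031, m) = Add(430031, 68508) = 498539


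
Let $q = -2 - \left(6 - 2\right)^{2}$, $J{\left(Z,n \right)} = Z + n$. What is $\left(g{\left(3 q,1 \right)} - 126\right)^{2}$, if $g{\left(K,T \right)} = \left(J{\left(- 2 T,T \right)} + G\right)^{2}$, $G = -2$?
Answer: $13689$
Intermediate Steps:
$q = -18$ ($q = -2 - 4^{2} = -2 - 16 = -18$)
$g{\left(K,T \right)} = \left(-2 - T\right)^{2}$ ($g{\left(K,T \right)} = \left(\left(- 2 T + T\right) - 2\right)^{2} = \left(- T - 2\right)^{2} = \left(-2 - T\right)^{2}$)
$\left(g{\left(3 q,1 \right)} - 126\right)^{2} = \left(\left(2 + 1\right)^{2} - 126\right)^{2} = \left(3^{2} - 126\right)^{2} = \left(9 - 126\right)^{2} = \left(-117\right)^{2} = 13689$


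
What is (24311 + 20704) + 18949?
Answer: 63964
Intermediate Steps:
(24311 + 20704) + 18949 = 45015 + 18949 = 63964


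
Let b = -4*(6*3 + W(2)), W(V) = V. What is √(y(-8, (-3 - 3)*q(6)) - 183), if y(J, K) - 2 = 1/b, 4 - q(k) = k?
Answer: 3*I*√8045/20 ≈ 13.454*I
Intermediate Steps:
q(k) = 4 - k
b = -80 (b = -4*(6*3 + 2) = -4*(18 + 2) = -4*20 = -80)
y(J, K) = 159/80 (y(J, K) = 2 + 1/(-80) = 2 - 1/80 = 159/80)
√(y(-8, (-3 - 3)*q(6)) - 183) = √(159/80 - 183) = √(-14481/80) = 3*I*√8045/20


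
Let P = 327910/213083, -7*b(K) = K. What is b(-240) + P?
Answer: 53435290/1491581 ≈ 35.825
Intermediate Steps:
b(K) = -K/7
P = 327910/213083 (P = 327910*(1/213083) = 327910/213083 ≈ 1.5389)
b(-240) + P = -⅐*(-240) + 327910/213083 = 240/7 + 327910/213083 = 53435290/1491581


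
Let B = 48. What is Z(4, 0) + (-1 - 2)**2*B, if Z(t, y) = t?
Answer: 436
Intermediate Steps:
Z(4, 0) + (-1 - 2)**2*B = 4 + (-1 - 2)**2*48 = 4 + (-3)**2*48 = 4 + 9*48 = 4 + 432 = 436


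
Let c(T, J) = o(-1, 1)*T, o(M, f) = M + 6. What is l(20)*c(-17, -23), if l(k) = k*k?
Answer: -34000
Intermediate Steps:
o(M, f) = 6 + M
l(k) = k²
c(T, J) = 5*T (c(T, J) = (6 - 1)*T = 5*T)
l(20)*c(-17, -23) = 20²*(5*(-17)) = 400*(-85) = -34000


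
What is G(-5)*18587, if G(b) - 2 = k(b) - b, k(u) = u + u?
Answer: -55761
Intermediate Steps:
k(u) = 2*u
G(b) = 2 + b (G(b) = 2 + (2*b - b) = 2 + b)
G(-5)*18587 = (2 - 5)*18587 = -3*18587 = -55761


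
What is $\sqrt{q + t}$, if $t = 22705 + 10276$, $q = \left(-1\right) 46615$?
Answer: $i \sqrt{13634} \approx 116.76 i$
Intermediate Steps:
$q = -46615$
$t = 32981$
$\sqrt{q + t} = \sqrt{-46615 + 32981} = \sqrt{-13634} = i \sqrt{13634}$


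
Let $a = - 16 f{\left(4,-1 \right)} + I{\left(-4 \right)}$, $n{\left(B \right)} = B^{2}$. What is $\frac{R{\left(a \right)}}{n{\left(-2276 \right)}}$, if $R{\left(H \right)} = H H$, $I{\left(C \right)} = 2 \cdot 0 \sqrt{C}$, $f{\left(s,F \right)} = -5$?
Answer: $\frac{400}{323761} \approx 0.0012355$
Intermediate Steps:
$I{\left(C \right)} = 0$ ($I{\left(C \right)} = 0 \sqrt{C} = 0$)
$a = 80$ ($a = \left(-16\right) \left(-5\right) + 0 = 80 + 0 = 80$)
$R{\left(H \right)} = H^{2}$
$\frac{R{\left(a \right)}}{n{\left(-2276 \right)}} = \frac{80^{2}}{\left(-2276\right)^{2}} = \frac{6400}{5180176} = 6400 \cdot \frac{1}{5180176} = \frac{400}{323761}$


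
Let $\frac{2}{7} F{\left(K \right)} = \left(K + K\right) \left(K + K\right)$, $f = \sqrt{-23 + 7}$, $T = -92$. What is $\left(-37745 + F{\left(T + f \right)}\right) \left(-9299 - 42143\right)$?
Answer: $-4142469934 + 530058368 i \approx -4.1425 \cdot 10^{9} + 5.3006 \cdot 10^{8} i$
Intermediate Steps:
$f = 4 i$ ($f = \sqrt{-16} = 4 i \approx 4.0 i$)
$F{\left(K \right)} = 14 K^{2}$ ($F{\left(K \right)} = \frac{7 \left(K + K\right) \left(K + K\right)}{2} = \frac{7 \cdot 2 K 2 K}{2} = \frac{7 \cdot 4 K^{2}}{2} = 14 K^{2}$)
$\left(-37745 + F{\left(T + f \right)}\right) \left(-9299 - 42143\right) = \left(-37745 + 14 \left(-92 + 4 i\right)^{2}\right) \left(-9299 - 42143\right) = \left(-37745 + 14 \left(-92 + 4 i\right)^{2}\right) \left(-51442\right) = 1941678290 - 720188 \left(-92 + 4 i\right)^{2}$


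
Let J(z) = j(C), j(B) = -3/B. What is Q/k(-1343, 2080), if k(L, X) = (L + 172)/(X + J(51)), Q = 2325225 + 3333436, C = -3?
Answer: -11775673541/1171 ≈ -1.0056e+7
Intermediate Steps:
Q = 5658661
J(z) = 1 (J(z) = -3/(-3) = -3*(-1/3) = 1)
k(L, X) = (172 + L)/(1 + X) (k(L, X) = (L + 172)/(X + 1) = (172 + L)/(1 + X))
Q/k(-1343, 2080) = 5658661/(((172 - 1343)/(1 + 2080))) = 5658661/((-1171/2081)) = 5658661/(((1/2081)*(-1171))) = 5658661/(-1171/2081) = 5658661*(-2081/1171) = -11775673541/1171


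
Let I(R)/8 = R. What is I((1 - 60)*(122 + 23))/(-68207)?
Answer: 68440/68207 ≈ 1.0034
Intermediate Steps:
I(R) = 8*R
I((1 - 60)*(122 + 23))/(-68207) = (8*((1 - 60)*(122 + 23)))/(-68207) = (8*(-59*145))*(-1/68207) = (8*(-8555))*(-1/68207) = -68440*(-1/68207) = 68440/68207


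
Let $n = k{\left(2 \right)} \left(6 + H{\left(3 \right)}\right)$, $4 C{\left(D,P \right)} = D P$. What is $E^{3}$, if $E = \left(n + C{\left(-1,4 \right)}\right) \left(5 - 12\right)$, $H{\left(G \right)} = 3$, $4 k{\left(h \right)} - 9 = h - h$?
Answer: $- \frac{156590819}{64} \approx -2.4467 \cdot 10^{6}$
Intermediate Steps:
$k{\left(h \right)} = \frac{9}{4}$ ($k{\left(h \right)} = \frac{9}{4} + \frac{h - h}{4} = \frac{9}{4} + \frac{1}{4} \cdot 0 = \frac{9}{4} + 0 = \frac{9}{4}$)
$C{\left(D,P \right)} = \frac{D P}{4}$
$n = \frac{81}{4}$ ($n = \frac{9 \left(6 + 3\right)}{4} = \frac{9}{4} \cdot 9 = \frac{81}{4} \approx 20.25$)
$E = - \frac{539}{4}$ ($E = \left(\frac{81}{4} + \frac{1}{4} \left(-1\right) 4\right) \left(5 - 12\right) = \left(\frac{81}{4} - 1\right) \left(-7\right) = \frac{77}{4} \left(-7\right) = - \frac{539}{4} \approx -134.75$)
$E^{3} = \left(- \frac{539}{4}\right)^{3} = - \frac{156590819}{64}$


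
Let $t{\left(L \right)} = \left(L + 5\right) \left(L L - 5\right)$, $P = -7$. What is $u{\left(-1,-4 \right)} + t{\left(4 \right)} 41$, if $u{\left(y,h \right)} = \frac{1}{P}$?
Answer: $\frac{28412}{7} \approx 4058.9$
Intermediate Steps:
$u{\left(y,h \right)} = - \frac{1}{7}$ ($u{\left(y,h \right)} = \frac{1}{-7} = - \frac{1}{7}$)
$t{\left(L \right)} = \left(-5 + L^{2}\right) \left(5 + L\right)$ ($t{\left(L \right)} = \left(5 + L\right) \left(L^{2} - 5\right) = \left(5 + L\right) \left(-5 + L^{2}\right) = \left(-5 + L^{2}\right) \left(5 + L\right)$)
$u{\left(-1,-4 \right)} + t{\left(4 \right)} 41 = - \frac{1}{7} + \left(-25 + 4^{3} - 20 + 5 \cdot 4^{2}\right) 41 = - \frac{1}{7} + \left(-25 + 64 - 20 + 5 \cdot 16\right) 41 = - \frac{1}{7} + \left(-25 + 64 - 20 + 80\right) 41 = - \frac{1}{7} + 99 \cdot 41 = - \frac{1}{7} + 4059 = \frac{28412}{7}$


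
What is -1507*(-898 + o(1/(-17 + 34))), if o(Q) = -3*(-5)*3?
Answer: 1285471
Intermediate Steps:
o(Q) = 45 (o(Q) = 15*3 = 45)
-1507*(-898 + o(1/(-17 + 34))) = -1507*(-898 + 45) = -1507*(-853) = 1285471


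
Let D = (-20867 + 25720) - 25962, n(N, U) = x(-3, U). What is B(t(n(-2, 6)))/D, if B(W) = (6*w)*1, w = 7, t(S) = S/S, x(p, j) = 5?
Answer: -42/21109 ≈ -0.0019897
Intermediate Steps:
n(N, U) = 5
t(S) = 1
D = -21109 (D = 4853 - 25962 = -21109)
B(W) = 42 (B(W) = (6*7)*1 = 42*1 = 42)
B(t(n(-2, 6)))/D = 42/(-21109) = 42*(-1/21109) = -42/21109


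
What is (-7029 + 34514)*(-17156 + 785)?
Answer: -449956935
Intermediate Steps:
(-7029 + 34514)*(-17156 + 785) = 27485*(-16371) = -449956935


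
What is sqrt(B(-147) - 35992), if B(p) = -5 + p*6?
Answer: I*sqrt(36879) ≈ 192.04*I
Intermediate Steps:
B(p) = -5 + 6*p
sqrt(B(-147) - 35992) = sqrt((-5 + 6*(-147)) - 35992) = sqrt((-5 - 882) - 35992) = sqrt(-887 - 35992) = sqrt(-36879) = I*sqrt(36879)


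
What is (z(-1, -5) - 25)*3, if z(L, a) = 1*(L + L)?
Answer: -81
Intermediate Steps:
z(L, a) = 2*L (z(L, a) = 1*(2*L) = 2*L)
(z(-1, -5) - 25)*3 = (2*(-1) - 25)*3 = (-2 - 25)*3 = -27*3 = -81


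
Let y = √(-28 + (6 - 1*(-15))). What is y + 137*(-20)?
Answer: -2740 + I*√7 ≈ -2740.0 + 2.6458*I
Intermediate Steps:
y = I*√7 (y = √(-28 + (6 + 15)) = √(-28 + 21) = √(-7) = I*√7 ≈ 2.6458*I)
y + 137*(-20) = I*√7 + 137*(-20) = I*√7 - 2740 = -2740 + I*√7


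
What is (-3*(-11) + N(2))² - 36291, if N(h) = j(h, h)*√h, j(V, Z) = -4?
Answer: -35170 - 264*√2 ≈ -35543.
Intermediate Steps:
N(h) = -4*√h
(-3*(-11) + N(2))² - 36291 = (-3*(-11) - 4*√2)² - 36291 = (33 - 4*√2)² - 36291 = -36291 + (33 - 4*√2)²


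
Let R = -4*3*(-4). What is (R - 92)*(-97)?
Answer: 4268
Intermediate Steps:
R = 48 (R = -12*(-4) = 48)
(R - 92)*(-97) = (48 - 92)*(-97) = -44*(-97) = 4268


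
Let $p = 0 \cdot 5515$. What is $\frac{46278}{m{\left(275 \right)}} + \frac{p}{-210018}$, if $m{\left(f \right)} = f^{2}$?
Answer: $\frac{46278}{75625} \approx 0.61194$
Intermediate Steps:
$p = 0$
$\frac{46278}{m{\left(275 \right)}} + \frac{p}{-210018} = \frac{46278}{275^{2}} + \frac{0}{-210018} = \frac{46278}{75625} + 0 \left(- \frac{1}{210018}\right) = 46278 \cdot \frac{1}{75625} + 0 = \frac{46278}{75625} + 0 = \frac{46278}{75625}$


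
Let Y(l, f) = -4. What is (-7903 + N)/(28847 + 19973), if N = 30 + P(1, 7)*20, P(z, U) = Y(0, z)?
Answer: -7953/48820 ≈ -0.16290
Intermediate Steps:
P(z, U) = -4
N = -50 (N = 30 - 4*20 = 30 - 80 = -50)
(-7903 + N)/(28847 + 19973) = (-7903 - 50)/(28847 + 19973) = -7953/48820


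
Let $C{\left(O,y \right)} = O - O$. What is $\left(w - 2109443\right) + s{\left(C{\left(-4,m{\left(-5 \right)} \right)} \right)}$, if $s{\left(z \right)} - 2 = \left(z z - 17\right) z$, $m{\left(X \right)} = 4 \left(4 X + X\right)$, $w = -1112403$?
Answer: $-3221844$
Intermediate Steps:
$m{\left(X \right)} = 20 X$ ($m{\left(X \right)} = 4 \cdot 5 X = 20 X$)
$C{\left(O,y \right)} = 0$
$s{\left(z \right)} = 2 + z \left(-17 + z^{2}\right)$ ($s{\left(z \right)} = 2 + \left(z z - 17\right) z = 2 + \left(z^{2} - 17\right) z = 2 + \left(-17 + z^{2}\right) z = 2 + z \left(-17 + z^{2}\right)$)
$\left(w - 2109443\right) + s{\left(C{\left(-4,m{\left(-5 \right)} \right)} \right)} = \left(-1112403 - 2109443\right) + \left(2 + 0^{3} - 0\right) = -3221846 + \left(2 + 0 + 0\right) = -3221846 + 2 = -3221844$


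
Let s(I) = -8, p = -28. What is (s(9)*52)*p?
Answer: 11648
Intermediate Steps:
(s(9)*52)*p = -8*52*(-28) = -416*(-28) = 11648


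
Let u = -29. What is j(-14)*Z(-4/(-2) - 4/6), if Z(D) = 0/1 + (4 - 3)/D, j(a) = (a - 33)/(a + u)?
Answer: 141/172 ≈ 0.81977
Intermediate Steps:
j(a) = (-33 + a)/(-29 + a) (j(a) = (a - 33)/(a - 29) = (-33 + a)/(-29 + a))
Z(D) = 1/D (Z(D) = 0*1 + 1/D = 0 + 1/D = 1/D)
j(-14)*Z(-4/(-2) - 4/6) = ((-33 - 14)/(-29 - 14))/(-4/(-2) - 4/6) = (-47/(-43))/(-4*(-1/2) - 4*1/6) = (-1/43*(-47))/(2 - 2/3) = 47/(43*(4/3)) = (47/43)*(3/4) = 141/172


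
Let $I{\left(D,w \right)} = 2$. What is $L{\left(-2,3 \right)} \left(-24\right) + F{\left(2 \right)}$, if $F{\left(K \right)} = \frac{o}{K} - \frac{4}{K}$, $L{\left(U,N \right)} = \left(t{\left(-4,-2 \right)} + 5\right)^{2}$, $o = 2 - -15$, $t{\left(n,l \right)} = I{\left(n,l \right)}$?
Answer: $- \frac{2339}{2} \approx -1169.5$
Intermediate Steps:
$t{\left(n,l \right)} = 2$
$o = 17$ ($o = 2 + 15 = 17$)
$L{\left(U,N \right)} = 49$ ($L{\left(U,N \right)} = \left(2 + 5\right)^{2} = 7^{2} = 49$)
$F{\left(K \right)} = \frac{13}{K}$ ($F{\left(K \right)} = \frac{17}{K} - \frac{4}{K} = \frac{13}{K}$)
$L{\left(-2,3 \right)} \left(-24\right) + F{\left(2 \right)} = 49 \left(-24\right) + \frac{13}{2} = -1176 + 13 \cdot \frac{1}{2} = -1176 + \frac{13}{2} = - \frac{2339}{2}$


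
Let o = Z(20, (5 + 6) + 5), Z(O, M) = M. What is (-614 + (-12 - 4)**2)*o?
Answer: -5728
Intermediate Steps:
o = 16 (o = (5 + 6) + 5 = 11 + 5 = 16)
(-614 + (-12 - 4)**2)*o = (-614 + (-12 - 4)**2)*16 = (-614 + (-16)**2)*16 = (-614 + 256)*16 = -358*16 = -5728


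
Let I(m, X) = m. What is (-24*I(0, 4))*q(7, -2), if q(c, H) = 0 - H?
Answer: 0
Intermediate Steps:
q(c, H) = -H
(-24*I(0, 4))*q(7, -2) = (-24*0)*(-1*(-2)) = 0*2 = 0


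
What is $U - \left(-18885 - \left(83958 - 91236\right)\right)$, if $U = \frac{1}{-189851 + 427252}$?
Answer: $\frac{2755513408}{237401} \approx 11607.0$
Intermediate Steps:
$U = \frac{1}{237401} \approx 4.2123 \cdot 10^{-6}$
$U - \left(-18885 - \left(83958 - 91236\right)\right) = \frac{1}{237401} - \left(-18885 - \left(83958 - 91236\right)\right) = \frac{1}{237401} - \left(-18885 - -7278\right) = \frac{1}{237401} - \left(-18885 + 7278\right) = \frac{1}{237401} - -11607 = \frac{1}{237401} + 11607 = \frac{2755513408}{237401}$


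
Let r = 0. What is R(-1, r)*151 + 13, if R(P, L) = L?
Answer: 13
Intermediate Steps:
R(-1, r)*151 + 13 = 0*151 + 13 = 0 + 13 = 13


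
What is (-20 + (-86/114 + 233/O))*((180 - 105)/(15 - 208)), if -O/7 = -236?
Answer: 48525875/6057884 ≈ 8.0104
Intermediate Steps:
O = 1652 (O = -7*(-236) = 1652)
(-20 + (-86/114 + 233/O))*((180 - 105)/(15 - 208)) = (-20 + (-86/114 + 233/1652))*((180 - 105)/(15 - 208)) = (-20 + (-86*1/114 + 233*(1/1652)))*(75/(-193)) = (-20 + (-43/57 + 233/1652))*(75*(-1/193)) = (-20 - 57755/94164)*(-75/193) = -1941035/94164*(-75/193) = 48525875/6057884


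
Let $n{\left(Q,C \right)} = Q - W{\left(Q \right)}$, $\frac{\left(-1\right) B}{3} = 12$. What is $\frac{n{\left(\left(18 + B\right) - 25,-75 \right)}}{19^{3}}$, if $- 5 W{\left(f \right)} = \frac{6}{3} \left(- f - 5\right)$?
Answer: $- \frac{139}{34295} \approx -0.0040531$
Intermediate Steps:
$B = -36$ ($B = \left(-3\right) 12 = -36$)
$W{\left(f \right)} = 2 + \frac{2 f}{5}$ ($W{\left(f \right)} = - \frac{\frac{6}{3} \left(- f - 5\right)}{5} = - \frac{6 \cdot \frac{1}{3} \left(-5 - f\right)}{5} = - \frac{2 \left(-5 - f\right)}{5} = - \frac{-10 - 2 f}{5} = 2 + \frac{2 f}{5}$)
$n{\left(Q,C \right)} = -2 + \frac{3 Q}{5}$ ($n{\left(Q,C \right)} = Q - \left(2 + \frac{2 Q}{5}\right) = -2 + \frac{3 Q}{5}$)
$\frac{n{\left(\left(18 + B\right) - 25,-75 \right)}}{19^{3}} = \frac{-2 + \frac{3 \left(\left(18 - 36\right) - 25\right)}{5}}{19^{3}} = \frac{-2 + \frac{3 \left(-18 - 25\right)}{5}}{6859} = \left(-2 + \frac{3}{5} \left(-43\right)\right) \frac{1}{6859} = \left(-2 - \frac{129}{5}\right) \frac{1}{6859} = \left(- \frac{139}{5}\right) \frac{1}{6859} = - \frac{139}{34295}$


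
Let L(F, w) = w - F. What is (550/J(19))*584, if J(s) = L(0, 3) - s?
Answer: -20075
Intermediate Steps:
J(s) = 3 - s (J(s) = (3 - 1*0) - s = (3 + 0) - s = 3 - s)
(550/J(19))*584 = (550/(3 - 1*19))*584 = (550/(3 - 19))*584 = (550/(-16))*584 = (550*(-1/16))*584 = -275/8*584 = -20075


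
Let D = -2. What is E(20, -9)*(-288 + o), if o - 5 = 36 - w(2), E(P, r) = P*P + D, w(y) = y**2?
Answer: -99898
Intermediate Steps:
E(P, r) = -2 + P**2 (E(P, r) = P*P - 2 = P**2 - 2 = -2 + P**2)
o = 37 (o = 5 + (36 - 1*2**2) = 5 + (36 - 1*4) = 5 + (36 - 4) = 5 + 32 = 37)
E(20, -9)*(-288 + o) = (-2 + 20**2)*(-288 + 37) = (-2 + 400)*(-251) = 398*(-251) = -99898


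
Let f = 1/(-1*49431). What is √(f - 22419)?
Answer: I*√54779117347290/49431 ≈ 149.73*I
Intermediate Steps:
f = -1/49431 (f = 1/(-49431) = -1/49431 ≈ -2.0230e-5)
√(f - 22419) = √(-1/49431 - 22419) = √(-1108193590/49431) = I*√54779117347290/49431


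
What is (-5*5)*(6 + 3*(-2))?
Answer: 0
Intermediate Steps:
(-5*5)*(6 + 3*(-2)) = -25*(6 - 6) = -25*0 = 0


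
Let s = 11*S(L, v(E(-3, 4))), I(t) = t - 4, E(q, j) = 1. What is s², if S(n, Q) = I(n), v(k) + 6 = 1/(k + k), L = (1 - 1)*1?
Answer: 1936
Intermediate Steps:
L = 0 (L = 0*1 = 0)
I(t) = -4 + t
v(k) = -6 + 1/(2*k) (v(k) = -6 + 1/(k + k) = -6 + 1/(2*k))
S(n, Q) = -4 + n
s = -44 (s = 11*(-4 + 0) = 11*(-4) = -44)
s² = (-44)² = 1936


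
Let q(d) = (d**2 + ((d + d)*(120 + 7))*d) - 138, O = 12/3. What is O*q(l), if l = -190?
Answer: 36821448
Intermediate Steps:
O = 4 (O = 12*(1/3) = 4)
q(d) = -138 + 255*d**2 (q(d) = (d**2 + ((2*d)*127)*d) - 138 = (d**2 + (254*d)*d) - 138 = (d**2 + 254*d**2) - 138 = 255*d**2 - 138 = -138 + 255*d**2)
O*q(l) = 4*(-138 + 255*(-190)**2) = 4*(-138 + 255*36100) = 4*(-138 + 9205500) = 4*9205362 = 36821448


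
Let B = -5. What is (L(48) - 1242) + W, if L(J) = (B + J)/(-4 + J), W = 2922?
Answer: 73963/44 ≈ 1681.0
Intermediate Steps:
L(J) = (-5 + J)/(-4 + J)
(L(48) - 1242) + W = ((-5 + 48)/(-4 + 48) - 1242) + 2922 = (43/44 - 1242) + 2922 = -54605/44 + 2922 = 73963/44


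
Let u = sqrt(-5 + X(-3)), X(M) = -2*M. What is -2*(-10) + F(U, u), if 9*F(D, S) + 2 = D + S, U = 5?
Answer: 184/9 ≈ 20.444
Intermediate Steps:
u = 1 (u = sqrt(-5 - 2*(-3)) = sqrt(-5 + 6) = sqrt(1) = 1)
F(D, S) = -2/9 + D/9 + S/9 (F(D, S) = -2/9 + (D + S)/9 = -2/9 + (D/9 + S/9) = -2/9 + D/9 + S/9)
-2*(-10) + F(U, u) = -2*(-10) + (-2/9 + (1/9)*5 + (1/9)*1) = 20 + (-2/9 + 5/9 + 1/9) = 20 + 4/9 = 184/9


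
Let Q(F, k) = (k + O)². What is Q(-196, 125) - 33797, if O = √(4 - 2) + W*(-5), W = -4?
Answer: -12770 + 290*√2 ≈ -12360.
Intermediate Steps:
O = 20 + √2 (O = √(4 - 2) - 4*(-5) = √2 + 20 = 20 + √2 ≈ 21.414)
Q(F, k) = (20 + k + √2)² (Q(F, k) = (k + (20 + √2))² = (20 + k + √2)²)
Q(-196, 125) - 33797 = (20 + 125 + √2)² - 33797 = (145 + √2)² - 33797 = -33797 + (145 + √2)²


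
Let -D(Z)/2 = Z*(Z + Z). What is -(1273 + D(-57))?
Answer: 11723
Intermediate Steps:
D(Z) = -4*Z² (D(Z) = -2*Z*(Z + Z) = -2*Z*2*Z = -4*Z²)
-(1273 + D(-57)) = -(1273 - 4*(-57)²) = -(1273 - 4*3249) = -(1273 - 12996) = -1*(-11723) = 11723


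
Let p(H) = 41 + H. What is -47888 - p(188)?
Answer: -48117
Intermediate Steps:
-47888 - p(188) = -47888 - (41 + 188) = -47888 - 1*229 = -47888 - 229 = -48117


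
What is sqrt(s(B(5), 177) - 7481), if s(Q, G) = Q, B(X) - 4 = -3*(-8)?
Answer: I*sqrt(7453) ≈ 86.331*I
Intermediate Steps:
B(X) = 28 (B(X) = 4 - 3*(-8) = 4 + 24 = 28)
sqrt(s(B(5), 177) - 7481) = sqrt(28 - 7481) = sqrt(-7453) = I*sqrt(7453)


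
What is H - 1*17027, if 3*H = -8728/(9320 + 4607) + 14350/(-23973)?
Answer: -17054923239445/1001615913 ≈ -17027.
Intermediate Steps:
H = -409088794/1001615913 (H = (-8728/(9320 + 4607) + 14350/(-23973))/3 = (-8728/13927 + 14350*(-1/23973))/3 = (-8728*1/13927 - 14350/23973)/3 = (-8728/13927 - 14350/23973)/3 = (1/3)*(-409088794/333871971) = -409088794/1001615913 ≈ -0.40843)
H - 1*17027 = -409088794/1001615913 - 1*17027 = -409088794/1001615913 - 17027 = -17054923239445/1001615913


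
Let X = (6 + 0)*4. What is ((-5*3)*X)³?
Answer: -46656000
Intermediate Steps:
X = 24 (X = 6*4 = 24)
((-5*3)*X)³ = (-5*3*24)³ = (-15*24)³ = (-360)³ = -46656000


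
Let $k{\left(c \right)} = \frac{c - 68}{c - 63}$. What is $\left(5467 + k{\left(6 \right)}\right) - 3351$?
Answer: $\frac{120674}{57} \approx 2117.1$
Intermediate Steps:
$k{\left(c \right)} = \frac{-68 + c}{-63 + c}$
$\left(5467 + k{\left(6 \right)}\right) - 3351 = \left(5467 + \frac{-68 + 6}{-63 + 6}\right) - 3351 = \left(5467 + \frac{1}{-57} \left(-62\right)\right) - 3351 = \left(5467 - - \frac{62}{57}\right) - 3351 = \left(5467 + \frac{62}{57}\right) - 3351 = \frac{311681}{57} - 3351 = \frac{120674}{57}$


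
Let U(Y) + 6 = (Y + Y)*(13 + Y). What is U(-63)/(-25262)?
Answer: -3147/12631 ≈ -0.24915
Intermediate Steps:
U(Y) = -6 + 2*Y*(13 + Y) (U(Y) = -6 + (Y + Y)*(13 + Y) = -6 + (2*Y)*(13 + Y) = -6 + 2*Y*(13 + Y))
U(-63)/(-25262) = (-6 + 2*(-63)**2 + 26*(-63))/(-25262) = (-6 + 2*3969 - 1638)*(-1/25262) = (-6 + 7938 - 1638)*(-1/25262) = 6294*(-1/25262) = -3147/12631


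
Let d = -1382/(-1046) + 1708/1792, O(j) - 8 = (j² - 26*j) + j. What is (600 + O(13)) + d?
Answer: 15205471/33472 ≈ 454.27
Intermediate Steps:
O(j) = 8 + j² - 25*j (O(j) = 8 + ((j² - 26*j) + j) = 8 + (j² - 25*j) = 8 + j² - 25*j)
d = 76127/33472 (d = -1382*(-1/1046) + 1708*(1/1792) = 691/523 + 61/64 = 76127/33472 ≈ 2.2743)
(600 + O(13)) + d = (600 + (8 + 13² - 25*13)) + 76127/33472 = (600 + (8 + 169 - 325)) + 76127/33472 = (600 - 148) + 76127/33472 = 452 + 76127/33472 = 15205471/33472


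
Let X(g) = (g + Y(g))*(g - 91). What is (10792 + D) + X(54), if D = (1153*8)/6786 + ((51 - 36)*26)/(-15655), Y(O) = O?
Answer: 72211365986/10623483 ≈ 6797.3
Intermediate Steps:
X(g) = 2*g*(-91 + g) (X(g) = (g + g)*(g - 91) = (2*g)*(-91 + g) = 2*g*(-91 + g))
D = 14175518/10623483 (D = 9224*(1/6786) + (15*26)*(-1/15655) = 4612/3393 + 390*(-1/15655) = 4612/3393 - 78/3131 = 14175518/10623483 ≈ 1.3344)
(10792 + D) + X(54) = (10792 + 14175518/10623483) + 2*54*(-91 + 54) = 114662804054/10623483 + 2*54*(-37) = 114662804054/10623483 - 3996 = 72211365986/10623483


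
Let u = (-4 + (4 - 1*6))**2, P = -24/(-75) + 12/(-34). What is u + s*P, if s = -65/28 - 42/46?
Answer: 705883/19550 ≈ 36.107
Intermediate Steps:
s = -2083/644 (s = -65*1/28 - 42*1/46 = -65/28 - 21/23 = -2083/644 ≈ -3.2345)
P = -14/425 (P = -24*(-1/75) + 12*(-1/34) = 8/25 - 6/17 = -14/425 ≈ -0.032941)
u = 36 (u = (-4 + (4 - 6))**2 = (-4 - 2)**2 = (-6)**2 = 36)
u + s*P = 36 - 2083/644*(-14/425) = 36 + 2083/19550 = 705883/19550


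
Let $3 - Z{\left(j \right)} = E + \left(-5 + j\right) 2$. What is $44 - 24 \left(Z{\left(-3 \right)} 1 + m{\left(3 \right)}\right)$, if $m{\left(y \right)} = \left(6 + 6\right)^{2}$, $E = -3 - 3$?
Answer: $-4012$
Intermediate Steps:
$E = -6$
$Z{\left(j \right)} = 19 - 2 j$ ($Z{\left(j \right)} = 3 - \left(-6 + \left(-5 + j\right) 2\right) = 3 - \left(-6 + \left(-10 + 2 j\right)\right) = 3 - \left(-16 + 2 j\right) = 19 - 2 j$)
$m{\left(y \right)} = 144$ ($m{\left(y \right)} = 12^{2} = 144$)
$44 - 24 \left(Z{\left(-3 \right)} 1 + m{\left(3 \right)}\right) = 44 - 24 \left(\left(19 - -6\right) 1 + 144\right) = 44 - 24 \left(\left(19 + 6\right) 1 + 144\right) = 44 - 24 \left(25 \cdot 1 + 144\right) = 44 - 24 \left(25 + 144\right) = 44 - 4056 = -4012$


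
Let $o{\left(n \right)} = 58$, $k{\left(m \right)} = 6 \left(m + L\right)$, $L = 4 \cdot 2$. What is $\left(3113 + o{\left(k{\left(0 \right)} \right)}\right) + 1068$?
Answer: $4239$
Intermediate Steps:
$L = 8$
$k{\left(m \right)} = 48 + 6 m$ ($k{\left(m \right)} = 6 \left(m + 8\right) = 6 \left(8 + m\right) = 48 + 6 m$)
$\left(3113 + o{\left(k{\left(0 \right)} \right)}\right) + 1068 = \left(3113 + 58\right) + 1068 = 3171 + 1068 = 4239$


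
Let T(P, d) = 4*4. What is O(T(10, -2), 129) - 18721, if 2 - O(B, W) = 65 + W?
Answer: -18913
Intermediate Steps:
T(P, d) = 16
O(B, W) = -63 - W (O(B, W) = 2 - (65 + W) = 2 + (-65 - W) = -63 - W)
O(T(10, -2), 129) - 18721 = (-63 - 1*129) - 18721 = (-63 - 129) - 18721 = -192 - 18721 = -18913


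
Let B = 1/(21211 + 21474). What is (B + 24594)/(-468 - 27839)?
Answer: -1049794891/1208284295 ≈ -0.86883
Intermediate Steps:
B = 1/42685 ≈ 2.3427e-5
(B + 24594)/(-468 - 27839) = (1/42685 + 24594)/(-468 - 27839) = (1049794891/42685)/(-28307) = (1049794891/42685)*(-1/28307) = -1049794891/1208284295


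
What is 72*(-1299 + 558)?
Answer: -53352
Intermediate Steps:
72*(-1299 + 558) = 72*(-741) = -53352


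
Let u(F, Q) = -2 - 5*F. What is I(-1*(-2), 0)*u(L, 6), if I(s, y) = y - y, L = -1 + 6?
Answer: 0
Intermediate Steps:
L = 5
I(s, y) = 0
I(-1*(-2), 0)*u(L, 6) = 0*(-2 - 5*5) = 0*(-2 - 25) = 0*(-27) = 0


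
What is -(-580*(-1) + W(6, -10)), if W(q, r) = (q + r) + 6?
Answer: -582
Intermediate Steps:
W(q, r) = 6 + q + r
-(-580*(-1) + W(6, -10)) = -(-580*(-1) + (6 + 6 - 10)) = -(-145*(-4) + 2) = -(580 + 2) = -1*582 = -582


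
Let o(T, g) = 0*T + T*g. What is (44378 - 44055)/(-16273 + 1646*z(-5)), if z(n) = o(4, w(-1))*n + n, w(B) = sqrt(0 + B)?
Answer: -7914469/1684123409 + 10633160*I/1684123409 ≈ -0.0046995 + 0.0063138*I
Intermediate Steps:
w(B) = sqrt(B)
o(T, g) = T*g (o(T, g) = 0 + T*g = T*g)
z(n) = n + 4*I*n (z(n) = (4*sqrt(-1))*n + n = (4*I)*n + n = 4*I*n + n = n + 4*I*n)
(44378 - 44055)/(-16273 + 1646*z(-5)) = (44378 - 44055)/(-16273 + 1646*(-5*(1 + 4*I))) = 323/(-16273 + 1646*(-5 - 20*I)) = 323/(-16273 + (-8230 - 32920*I)) = 323/(-24503 - 32920*I) = 323*((-24503 + 32920*I)/1684123409) = 323*(-24503 + 32920*I)/1684123409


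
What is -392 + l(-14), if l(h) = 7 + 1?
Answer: -384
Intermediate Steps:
l(h) = 8
-392 + l(-14) = -392 + 8 = -384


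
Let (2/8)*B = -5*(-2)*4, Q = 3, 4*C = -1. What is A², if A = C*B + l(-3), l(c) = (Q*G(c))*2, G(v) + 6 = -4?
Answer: 10000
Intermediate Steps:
C = -¼ (C = (¼)*(-1) = -¼ ≈ -0.25000)
G(v) = -10 (G(v) = -6 - 4 = -10)
B = 160 (B = 4*(-5*(-2)*4) = 4*(10*4) = 4*40 = 160)
l(c) = -60 (l(c) = (3*(-10))*2 = -30*2 = -60)
A = -100 (A = -¼*160 - 60 = -40 - 60 = -100)
A² = (-100)² = 10000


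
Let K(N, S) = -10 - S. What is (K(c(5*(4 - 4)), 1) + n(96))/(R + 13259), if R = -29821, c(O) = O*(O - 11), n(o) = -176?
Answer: 187/16562 ≈ 0.011291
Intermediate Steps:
c(O) = O*(-11 + O)
(K(c(5*(4 - 4)), 1) + n(96))/(R + 13259) = ((-10 - 1*1) - 176)/(-29821 + 13259) = ((-10 - 1) - 176)/(-16562) = (-11 - 176)*(-1/16562) = -187*(-1/16562) = 187/16562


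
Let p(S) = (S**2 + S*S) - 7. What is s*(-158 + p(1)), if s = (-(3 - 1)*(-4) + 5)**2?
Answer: -27547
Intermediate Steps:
s = 169 (s = (-2*(-4) + 5)**2 = (-1*(-8) + 5)**2 = (8 + 5)**2 = 13**2 = 169)
p(S) = -7 + 2*S**2 (p(S) = (S**2 + S**2) - 7 = 2*S**2 - 7 = -7 + 2*S**2)
s*(-158 + p(1)) = 169*(-158 + (-7 + 2*1**2)) = 169*(-158 + (-7 + 2*1)) = 169*(-158 + (-7 + 2)) = 169*(-158 - 5) = 169*(-163) = -27547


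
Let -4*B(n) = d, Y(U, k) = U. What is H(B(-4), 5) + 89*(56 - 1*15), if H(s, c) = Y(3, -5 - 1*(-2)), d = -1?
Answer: 3652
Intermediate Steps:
B(n) = ¼ (B(n) = -¼*(-1) = ¼)
H(s, c) = 3
H(B(-4), 5) + 89*(56 - 1*15) = 3 + 89*(56 - 1*15) = 3 + 89*(56 - 15) = 3 + 89*41 = 3 + 3649 = 3652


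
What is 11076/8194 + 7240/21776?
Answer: 18782221/11152034 ≈ 1.6842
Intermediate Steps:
11076/8194 + 7240/21776 = 11076*(1/8194) + 7240*(1/21776) = 5538/4097 + 905/2722 = 18782221/11152034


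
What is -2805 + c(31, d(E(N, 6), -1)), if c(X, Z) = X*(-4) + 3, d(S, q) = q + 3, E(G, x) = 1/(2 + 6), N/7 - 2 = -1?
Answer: -2926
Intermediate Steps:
N = 7 (N = 14 + 7*(-1) = 14 - 7 = 7)
E(G, x) = ⅛ (E(G, x) = 1/8 = ⅛)
d(S, q) = 3 + q
c(X, Z) = 3 - 4*X (c(X, Z) = -4*X + 3 = 3 - 4*X)
-2805 + c(31, d(E(N, 6), -1)) = -2805 + (3 - 4*31) = -2805 + (3 - 124) = -2805 - 121 = -2926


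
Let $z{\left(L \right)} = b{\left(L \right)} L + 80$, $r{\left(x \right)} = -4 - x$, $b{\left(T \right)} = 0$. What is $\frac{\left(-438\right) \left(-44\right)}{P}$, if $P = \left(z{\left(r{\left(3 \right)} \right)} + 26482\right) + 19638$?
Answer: $\frac{73}{175} \approx 0.41714$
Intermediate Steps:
$z{\left(L \right)} = 80$ ($z{\left(L \right)} = 0 L + 80 = 0 + 80 = 80$)
$P = 46200$ ($P = \left(80 + 26482\right) + 19638 = 26562 + 19638 = 46200$)
$\frac{\left(-438\right) \left(-44\right)}{P} = \frac{\left(-438\right) \left(-44\right)}{46200} = 19272 \cdot \frac{1}{46200} = \frac{73}{175}$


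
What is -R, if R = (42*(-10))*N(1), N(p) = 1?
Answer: 420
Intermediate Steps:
R = -420 (R = (42*(-10))*1 = -420*1 = -420)
-R = -1*(-420) = 420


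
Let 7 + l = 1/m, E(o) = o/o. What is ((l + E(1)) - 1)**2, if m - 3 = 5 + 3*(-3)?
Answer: 64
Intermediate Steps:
E(o) = 1
m = -1 (m = 3 + (5 + 3*(-3)) = 3 + (5 - 9) = 3 - 4 = -1)
l = -8 (l = -7 + 1/(-1) = -7 - 1 = -8)
((l + E(1)) - 1)**2 = ((-8 + 1) - 1)**2 = (-7 - 1)**2 = (-8)**2 = 64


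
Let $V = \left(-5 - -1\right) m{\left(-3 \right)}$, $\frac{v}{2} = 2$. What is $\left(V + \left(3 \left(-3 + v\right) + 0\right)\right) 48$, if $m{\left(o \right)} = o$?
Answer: $720$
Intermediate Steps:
$v = 4$ ($v = 2 \cdot 2 = 4$)
$V = 12$ ($V = \left(-5 - -1\right) \left(-3\right) = \left(-5 + 1\right) \left(-3\right) = \left(-4\right) \left(-3\right) = 12$)
$\left(V + \left(3 \left(-3 + v\right) + 0\right)\right) 48 = \left(12 + \left(3 \left(-3 + 4\right) + 0\right)\right) 48 = \left(12 + \left(3 \cdot 1 + 0\right)\right) 48 = \left(12 + \left(3 + 0\right)\right) 48 = \left(12 + 3\right) 48 = 15 \cdot 48 = 720$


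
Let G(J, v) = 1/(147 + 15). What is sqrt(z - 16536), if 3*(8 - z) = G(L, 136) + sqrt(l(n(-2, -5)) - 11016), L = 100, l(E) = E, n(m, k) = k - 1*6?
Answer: sqrt(-48195654 - 972*I*sqrt(11027))/54 ≈ 0.13613 - 128.56*I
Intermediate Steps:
n(m, k) = -6 + k (n(m, k) = k - 6 = -6 + k)
G(J, v) = 1/162
z = 3887/486 - I*sqrt(11027)/3 (z = 8 - (1/162 + sqrt((-6 - 5) - 11016))/3 = 8 - (1/162 + sqrt(-11 - 11016))/3 = 8 - (1/162 + sqrt(-11027))/3 = 8 - (1/162 + I*sqrt(11027))/3 = 8 + (-1/486 - I*sqrt(11027)/3) = 3887/486 - I*sqrt(11027)/3 ≈ 7.9979 - 35.003*I)
sqrt(z - 16536) = sqrt((3887/486 - I*sqrt(11027)/3) - 16536) = sqrt(-8032609/486 - I*sqrt(11027)/3)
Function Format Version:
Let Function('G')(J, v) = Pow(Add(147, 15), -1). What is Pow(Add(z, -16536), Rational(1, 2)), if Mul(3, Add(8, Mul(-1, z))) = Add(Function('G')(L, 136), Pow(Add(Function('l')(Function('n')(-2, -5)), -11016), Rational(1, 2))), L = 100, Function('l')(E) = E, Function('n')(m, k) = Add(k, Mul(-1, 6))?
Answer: Mul(Rational(1, 54), Pow(Add(-48195654, Mul(-972, I, Pow(11027, Rational(1, 2)))), Rational(1, 2))) ≈ Add(0.13613, Mul(-128.56, I))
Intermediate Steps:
Function('n')(m, k) = Add(-6, k) (Function('n')(m, k) = Add(k, -6) = Add(-6, k))
Function('G')(J, v) = Rational(1, 162) (Function('G')(J, v) = Pow(162, -1) = Rational(1, 162))
z = Add(Rational(3887, 486), Mul(Rational(-1, 3), I, Pow(11027, Rational(1, 2)))) (z = Add(8, Mul(Rational(-1, 3), Add(Rational(1, 162), Pow(Add(Add(-6, -5), -11016), Rational(1, 2))))) = Add(8, Mul(Rational(-1, 3), Add(Rational(1, 162), Pow(Add(-11, -11016), Rational(1, 2))))) = Add(8, Mul(Rational(-1, 3), Add(Rational(1, 162), Pow(-11027, Rational(1, 2))))) = Add(8, Mul(Rational(-1, 3), Add(Rational(1, 162), Mul(I, Pow(11027, Rational(1, 2)))))) = Add(8, Add(Rational(-1, 486), Mul(Rational(-1, 3), I, Pow(11027, Rational(1, 2))))) = Add(Rational(3887, 486), Mul(Rational(-1, 3), I, Pow(11027, Rational(1, 2)))) ≈ Add(7.9979, Mul(-35.003, I)))
Pow(Add(z, -16536), Rational(1, 2)) = Pow(Add(Add(Rational(3887, 486), Mul(Rational(-1, 3), I, Pow(11027, Rational(1, 2)))), -16536), Rational(1, 2)) = Pow(Add(Rational(-8032609, 486), Mul(Rational(-1, 3), I, Pow(11027, Rational(1, 2)))), Rational(1, 2))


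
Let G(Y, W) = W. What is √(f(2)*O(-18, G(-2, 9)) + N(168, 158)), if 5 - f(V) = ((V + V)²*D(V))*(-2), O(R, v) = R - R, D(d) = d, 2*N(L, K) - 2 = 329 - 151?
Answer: 3*√10 ≈ 9.4868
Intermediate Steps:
N(L, K) = 90 (N(L, K) = 1 + (329 - 151)/2 = 1 + (½)*178 = 1 + 89 = 90)
O(R, v) = 0
f(V) = 5 + 8*V³ (f(V) = 5 - (V + V)²*V*(-2) = 5 - (2*V)²*V*(-2) = 5 - (4*V²)*V*(-2) = 5 - 4*V³*(-2) = 5 - (-8)*V³ = 5 + 8*V³)
√(f(2)*O(-18, G(-2, 9)) + N(168, 158)) = √((5 + 8*2³)*0 + 90) = √((5 + 8*8)*0 + 90) = √((5 + 64)*0 + 90) = √(69*0 + 90) = √(0 + 90) = √90 = 3*√10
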